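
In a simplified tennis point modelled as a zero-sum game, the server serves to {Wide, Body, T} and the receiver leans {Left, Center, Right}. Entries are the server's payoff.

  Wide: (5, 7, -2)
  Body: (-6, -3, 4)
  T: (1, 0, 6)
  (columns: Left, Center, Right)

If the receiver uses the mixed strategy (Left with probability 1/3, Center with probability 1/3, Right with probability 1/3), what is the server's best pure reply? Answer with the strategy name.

Wide

Expected payoff of Wide: (1/3)·5 + (1/3)·7 + (1/3)·(-2) = 10/3.
Expected payoff of Body: (1/3)·(-6) + (1/3)·(-3) + (1/3)·4 = -5/3.
Expected payoff of T: (1/3)·1 + (1/3)·0 + (1/3)·6 = 7/3.
The largest is 10/3, so the server's best response is Wide.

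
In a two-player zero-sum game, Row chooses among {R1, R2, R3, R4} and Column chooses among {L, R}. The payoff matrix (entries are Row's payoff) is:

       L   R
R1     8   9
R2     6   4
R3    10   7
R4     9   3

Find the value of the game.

Row minima: R1 → 8, R2 → 4, R3 → 7, R4 → 3; maximin = 8.
Column maxima: L → 10, R → 9; minimax = 9.
8 ≠ 9, so there is no saddle point; optimal play is mixed.
R2 is strictly dominated by R1, so Row never plays it.
R4 is strictly dominated by R3, so Row never plays it.
On the remaining 2×2 (R1, R3 vs L, R):
Let Row play R1 with probability p. Expected payoff against L: 8p + 10(1−p) = −2p + 10; against R: 9p + 7(1−p) = 2p + 7.
Setting these equal: −2p + 10 = 2p + 7 ⇒ −4p = -3 ⇒ p = 3/4, and the value is (-2)·(3/4) + 10 = 17/2.
For Column: with q = P(L), equating R1's and R3's payoffs gives −q + 9 = 3q + 7 ⇒ q = 1/2.

17/2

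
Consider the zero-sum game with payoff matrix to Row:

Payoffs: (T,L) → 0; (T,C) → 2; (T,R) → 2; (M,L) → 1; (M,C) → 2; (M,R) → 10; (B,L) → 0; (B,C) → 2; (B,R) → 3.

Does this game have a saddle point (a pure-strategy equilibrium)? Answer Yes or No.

Yes

Row minima: T → 0, M → 1, B → 0; maximin = 1.
Column maxima: L → 1, C → 2, R → 10; minimax = 1.
maximin = minimax = 1, so a saddle point exists.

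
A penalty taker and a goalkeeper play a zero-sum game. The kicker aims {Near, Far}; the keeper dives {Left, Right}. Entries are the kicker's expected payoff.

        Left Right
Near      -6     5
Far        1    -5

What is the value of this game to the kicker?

Row minima: Near → -6, Far → -5; maximin = -5.
Column maxima: Left → 1, Right → 5; minimax = 1.
-5 ≠ 1, so there is no saddle point; optimal play is mixed.
Let the kicker play Near with probability p. Expected payoff against Left: (-6)p + 1(1−p) = −7p + 1; against Right: 5p + (-5)(1−p) = 10p − 5.
Setting these equal: −7p + 1 = 10p − 5 ⇒ −17p = -6 ⇒ p = 6/17, and the value is (-7)·(6/17) + 1 = -25/17.
For the keeper: with q = P(Left), equating Near's and Far's payoffs gives −11q + 5 = 6q − 5 ⇒ q = 10/17.

-25/17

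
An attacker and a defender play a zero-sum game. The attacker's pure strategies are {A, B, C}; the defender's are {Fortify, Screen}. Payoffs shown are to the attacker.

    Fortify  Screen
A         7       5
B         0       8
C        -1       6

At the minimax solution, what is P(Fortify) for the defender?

3/10

Row minima: A → 5, B → 0, C → -1; maximin = 5.
Column maxima: Fortify → 7, Screen → 8; minimax = 7.
5 ≠ 7, so there is no saddle point; optimal play is mixed.
C is strictly dominated by B, so the attacker never plays it.
On the remaining 2×2 (A, B vs Fortify, Screen):
Let the attacker play A with probability p. Expected payoff against Fortify: 7p + 0(1−p) = 7p; against Screen: 5p + 8(1−p) = −3p + 8.
Setting these equal: 7p = −3p + 8 ⇒ 10p = 8 ⇒ p = 4/5, and the value is (7)·(4/5) = 28/5.
For the defender: with q = P(Fortify), equating A's and B's payoffs gives 2q + 5 = −8q + 8 ⇒ q = 3/10.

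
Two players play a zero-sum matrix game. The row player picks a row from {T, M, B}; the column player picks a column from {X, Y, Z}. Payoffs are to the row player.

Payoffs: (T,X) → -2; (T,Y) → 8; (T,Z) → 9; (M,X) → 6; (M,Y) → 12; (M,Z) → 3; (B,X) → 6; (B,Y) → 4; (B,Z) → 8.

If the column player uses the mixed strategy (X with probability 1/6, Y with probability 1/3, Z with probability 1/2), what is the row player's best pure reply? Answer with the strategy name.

T

Expected payoff of T: (1/6)·(-2) + (1/3)·8 + (1/2)·9 = 41/6.
Expected payoff of M: (1/6)·6 + (1/3)·12 + (1/2)·3 = 13/2.
Expected payoff of B: (1/6)·6 + (1/3)·4 + (1/2)·8 = 19/3.
The largest is 41/6, so the row player's best response is T.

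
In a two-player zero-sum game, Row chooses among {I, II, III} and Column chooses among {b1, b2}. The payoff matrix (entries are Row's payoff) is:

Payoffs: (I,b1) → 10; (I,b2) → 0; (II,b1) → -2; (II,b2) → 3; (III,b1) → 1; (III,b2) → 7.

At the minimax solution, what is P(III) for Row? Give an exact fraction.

5/8

Row minima: I → 0, II → -2, III → 1; maximin = 1.
Column maxima: b1 → 10, b2 → 7; minimax = 7.
1 ≠ 7, so there is no saddle point; optimal play is mixed.
II is strictly dominated by III, so Row never plays it.
On the remaining 2×2 (I, III vs b1, b2):
Let Row play I with probability p. Expected payoff against b1: 10p + 1(1−p) = 9p + 1; against b2: 0p + 7(1−p) = −7p + 7.
Setting these equal: 9p + 1 = −7p + 7 ⇒ 16p = 6 ⇒ p = 3/8, and the value is (9)·(3/8) + 1 = 35/8.
For Column: with q = P(b1), equating I's and III's payoffs gives 10q = −6q + 7 ⇒ q = 7/16.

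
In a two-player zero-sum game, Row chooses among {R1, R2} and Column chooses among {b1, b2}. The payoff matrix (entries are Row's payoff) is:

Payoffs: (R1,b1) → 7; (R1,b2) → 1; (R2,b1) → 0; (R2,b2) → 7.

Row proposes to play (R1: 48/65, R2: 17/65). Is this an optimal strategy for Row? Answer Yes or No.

Against b1 this mix gives (48/65)·7 + (17/65)·0 = 336/65.
Against b2 this mix gives (48/65)·1 + (17/65)·7 = 167/65.
Column will play b2, holding Row to 167/65. Shifting weight toward the row that does better against b2 would raise this floor (the equalizing mix achieves 49/13 against both b2 and b1), so the proposed strategy is not optimal.

No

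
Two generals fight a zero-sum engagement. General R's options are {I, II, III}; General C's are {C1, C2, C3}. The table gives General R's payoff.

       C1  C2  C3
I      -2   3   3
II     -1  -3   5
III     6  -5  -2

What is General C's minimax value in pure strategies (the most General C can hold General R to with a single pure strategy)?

3

Column maxima: C1 → 6, C2 → 3, C3 → 5.
The smallest of these is 3.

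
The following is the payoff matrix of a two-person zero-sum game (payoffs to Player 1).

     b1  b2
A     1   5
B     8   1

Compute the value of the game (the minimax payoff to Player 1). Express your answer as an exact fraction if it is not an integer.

Row minima: A → 1, B → 1; maximin = 1.
Column maxima: b1 → 8, b2 → 5; minimax = 5.
1 ≠ 5, so there is no saddle point; optimal play is mixed.
Let Player 1 play A with probability p. Expected payoff against b1: 1p + 8(1−p) = −7p + 8; against b2: 5p + 1(1−p) = 4p + 1.
Setting these equal: −7p + 8 = 4p + 1 ⇒ −11p = -7 ⇒ p = 7/11, and the value is (-7)·(7/11) + 8 = 39/11.
For Player 2: with q = P(b1), equating A's and B's payoffs gives −4q + 5 = 7q + 1 ⇒ q = 4/11.

39/11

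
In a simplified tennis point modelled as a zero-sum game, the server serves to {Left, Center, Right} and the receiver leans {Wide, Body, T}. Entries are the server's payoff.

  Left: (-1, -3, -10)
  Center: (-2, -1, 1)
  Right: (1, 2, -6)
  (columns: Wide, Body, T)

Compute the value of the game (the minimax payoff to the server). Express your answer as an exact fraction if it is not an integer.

-11/10

Row minima: Left → -10, Center → -2, Right → -6; maximin = -2.
Column maxima: Wide → 1, Body → 2, T → 1; minimax = 1.
-2 ≠ 1, so there is no saddle point; optimal play is mixed.
Left is strictly dominated by Right, so the server never plays it.
With Left eliminated, Body is strictly dominated by Wide (it gives the server strictly more in every remaining row), so the receiver never plays it.
On the remaining 2×2 (Center, Right vs Wide, T):
Let the server play Center with probability p. Expected payoff against Wide: (-2)p + 1(1−p) = −3p + 1; against T: 1p + (-6)(1−p) = 7p − 6.
Setting these equal: −3p + 1 = 7p − 6 ⇒ −10p = -7 ⇒ p = 7/10, and the value is (-3)·(7/10) + 1 = -11/10.
For the receiver: with q = P(Wide), equating Center's and Right's payoffs gives −3q + 1 = 7q − 6 ⇒ q = 7/10.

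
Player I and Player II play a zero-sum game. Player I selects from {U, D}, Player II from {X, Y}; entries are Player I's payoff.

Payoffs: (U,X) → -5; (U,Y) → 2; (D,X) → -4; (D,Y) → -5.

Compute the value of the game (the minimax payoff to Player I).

Row minima: U → -5, D → -5; maximin = -5.
Column maxima: X → -4, Y → 2; minimax = -4.
-5 ≠ -4, so there is no saddle point; optimal play is mixed.
Let Player I play U with probability p. Expected payoff against X: (-5)p + (-4)(1−p) = −p − 4; against Y: 2p + (-5)(1−p) = 7p − 5.
Setting these equal: −p − 4 = 7p − 5 ⇒ −8p = -1 ⇒ p = 1/8, and the value is (-1)·(1/8) − 4 = -33/8.
For Player II: with q = P(X), equating U's and D's payoffs gives −7q + 2 = q − 5 ⇒ q = 7/8.

-33/8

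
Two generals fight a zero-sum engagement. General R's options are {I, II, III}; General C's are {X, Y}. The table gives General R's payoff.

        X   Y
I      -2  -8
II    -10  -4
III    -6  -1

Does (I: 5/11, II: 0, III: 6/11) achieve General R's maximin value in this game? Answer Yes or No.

Against X this mix gives (5/11)·(-2) + (6/11)·(-6) = -46/11.
Against Y this mix gives (5/11)·(-8) + (6/11)·(-1) = -46/11.
All of General C's active replies (X, Y) yield -46/11, and no column does worse for General R. The mix makes General C indifferent and guarantees -46/11, so it is optimal.

Yes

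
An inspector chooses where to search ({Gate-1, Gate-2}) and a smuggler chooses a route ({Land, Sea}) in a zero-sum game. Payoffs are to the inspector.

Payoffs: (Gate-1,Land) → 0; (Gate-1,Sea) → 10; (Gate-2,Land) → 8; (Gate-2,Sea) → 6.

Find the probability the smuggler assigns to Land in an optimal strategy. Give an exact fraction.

1/3

Row minima: Gate-1 → 0, Gate-2 → 6; maximin = 6.
Column maxima: Land → 8, Sea → 10; minimax = 8.
6 ≠ 8, so there is no saddle point; optimal play is mixed.
Let the inspector play Gate-1 with probability p. Expected payoff against Land: 0p + 8(1−p) = −8p + 8; against Sea: 10p + 6(1−p) = 4p + 6.
Setting these equal: −8p + 8 = 4p + 6 ⇒ −12p = -2 ⇒ p = 1/6, and the value is (-8)·(1/6) + 8 = 20/3.
For the smuggler: with q = P(Land), equating Gate-1's and Gate-2's payoffs gives −10q + 10 = 2q + 6 ⇒ q = 1/3.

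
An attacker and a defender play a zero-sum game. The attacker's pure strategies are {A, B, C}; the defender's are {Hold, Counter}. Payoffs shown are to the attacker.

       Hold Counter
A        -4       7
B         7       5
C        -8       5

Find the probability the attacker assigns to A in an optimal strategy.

2/13

Row minima: A → -4, B → 5, C → -8; maximin = 5.
Column maxima: Hold → 7, Counter → 7; minimax = 7.
5 ≠ 7, so there is no saddle point; optimal play is mixed.
C is strictly dominated by A, so the attacker never plays it.
On the remaining 2×2 (A, B vs Hold, Counter):
Let the attacker play A with probability p. Expected payoff against Hold: (-4)p + 7(1−p) = −11p + 7; against Counter: 7p + 5(1−p) = 2p + 5.
Setting these equal: −11p + 7 = 2p + 5 ⇒ −13p = -2 ⇒ p = 2/13, and the value is (-11)·(2/13) + 7 = 69/13.
For the defender: with q = P(Hold), equating A's and B's payoffs gives −11q + 7 = 2q + 5 ⇒ q = 2/13.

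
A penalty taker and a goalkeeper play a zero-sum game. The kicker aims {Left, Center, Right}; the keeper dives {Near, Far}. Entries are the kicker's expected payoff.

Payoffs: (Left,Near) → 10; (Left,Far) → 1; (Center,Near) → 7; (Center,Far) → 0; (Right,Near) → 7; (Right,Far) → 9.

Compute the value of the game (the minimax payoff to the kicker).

83/11

Row minima: Left → 1, Center → 0, Right → 7; maximin = 7.
Column maxima: Near → 10, Far → 9; minimax = 9.
7 ≠ 9, so there is no saddle point; optimal play is mixed.
Center is strictly dominated by Left, so the kicker never plays it.
On the remaining 2×2 (Left, Right vs Near, Far):
Let the kicker play Left with probability p. Expected payoff against Near: 10p + 7(1−p) = 3p + 7; against Far: 1p + 9(1−p) = −8p + 9.
Setting these equal: 3p + 7 = −8p + 9 ⇒ 11p = 2 ⇒ p = 2/11, and the value is (3)·(2/11) + 7 = 83/11.
For the keeper: with q = P(Near), equating Left's and Right's payoffs gives 9q + 1 = −2q + 9 ⇒ q = 8/11.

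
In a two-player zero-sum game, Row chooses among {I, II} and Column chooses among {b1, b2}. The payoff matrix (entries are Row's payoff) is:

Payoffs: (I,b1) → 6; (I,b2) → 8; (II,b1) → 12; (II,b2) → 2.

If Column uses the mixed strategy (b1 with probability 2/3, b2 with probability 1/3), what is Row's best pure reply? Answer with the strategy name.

II

Expected payoff of I: (2/3)·6 + (1/3)·8 = 20/3.
Expected payoff of II: (2/3)·12 + (1/3)·2 = 26/3.
The largest is 26/3, so Row's best response is II.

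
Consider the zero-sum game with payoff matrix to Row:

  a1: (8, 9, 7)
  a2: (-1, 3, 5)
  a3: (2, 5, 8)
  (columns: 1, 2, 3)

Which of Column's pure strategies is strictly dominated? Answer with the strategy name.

1 holds Row's payoff strictly below 2 in every row: 8 < 9, -1 < 3, 2 < 5.
So 2 is strictly dominated for Column.

2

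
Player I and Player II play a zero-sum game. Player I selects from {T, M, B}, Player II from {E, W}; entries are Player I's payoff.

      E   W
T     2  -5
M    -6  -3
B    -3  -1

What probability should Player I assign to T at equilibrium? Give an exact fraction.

2/9

Row minima: T → -5, M → -6, B → -3; maximin = -3.
Column maxima: E → 2, W → -1; minimax = -1.
-3 ≠ -1, so there is no saddle point; optimal play is mixed.
M is strictly dominated by B, so Player I never plays it.
On the remaining 2×2 (T, B vs E, W):
Let Player I play T with probability p. Expected payoff against E: 2p + (-3)(1−p) = 5p − 3; against W: (-5)p + (-1)(1−p) = −4p − 1.
Setting these equal: 5p − 3 = −4p − 1 ⇒ 9p = 2 ⇒ p = 2/9, and the value is (5)·(2/9) − 3 = -17/9.
For Player II: with q = P(E), equating T's and B's payoffs gives 7q − 5 = −2q − 1 ⇒ q = 4/9.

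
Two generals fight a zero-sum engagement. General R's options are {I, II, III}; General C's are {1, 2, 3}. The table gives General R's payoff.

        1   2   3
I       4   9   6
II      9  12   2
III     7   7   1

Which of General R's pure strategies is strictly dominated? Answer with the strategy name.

II gives a strictly higher payoff than III against every column: 9 > 7, 12 > 7, 2 > 1.
So III is strictly dominated and General R never plays it.

III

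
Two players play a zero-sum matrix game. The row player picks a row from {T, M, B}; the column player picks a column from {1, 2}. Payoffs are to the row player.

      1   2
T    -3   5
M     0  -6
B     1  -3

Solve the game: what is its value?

-1/3

Row minima: T → -3, M → -6, B → -3; maximin = -3.
Column maxima: 1 → 1, 2 → 5; minimax = 1.
-3 ≠ 1, so there is no saddle point; optimal play is mixed.
M is strictly dominated by B, so the row player never plays it.
On the remaining 2×2 (T, B vs 1, 2):
Let the row player play T with probability p. Expected payoff against 1: (-3)p + 1(1−p) = −4p + 1; against 2: 5p + (-3)(1−p) = 8p − 3.
Setting these equal: −4p + 1 = 8p − 3 ⇒ −12p = -4 ⇒ p = 1/3, and the value is (-4)·(1/3) + 1 = -1/3.
For the column player: with q = P(1), equating T's and B's payoffs gives −8q + 5 = 4q − 3 ⇒ q = 2/3.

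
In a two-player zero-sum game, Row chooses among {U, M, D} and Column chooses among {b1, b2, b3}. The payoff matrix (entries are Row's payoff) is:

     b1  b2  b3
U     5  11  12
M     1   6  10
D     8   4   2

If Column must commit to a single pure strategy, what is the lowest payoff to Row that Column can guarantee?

Column maxima: b1 → 8, b2 → 11, b3 → 12.
The smallest of these is 8.

8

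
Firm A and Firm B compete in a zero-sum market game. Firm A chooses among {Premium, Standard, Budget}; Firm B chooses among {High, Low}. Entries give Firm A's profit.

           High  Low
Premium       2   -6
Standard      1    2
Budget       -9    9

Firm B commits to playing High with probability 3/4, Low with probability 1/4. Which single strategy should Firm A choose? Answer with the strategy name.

Standard

Expected payoff of Premium: (3/4)·2 + (1/4)·(-6) = 0.
Expected payoff of Standard: (3/4)·1 + (1/4)·2 = 5/4.
Expected payoff of Budget: (3/4)·(-9) + (1/4)·9 = -9/2.
The largest is 5/4, so Firm A's best response is Standard.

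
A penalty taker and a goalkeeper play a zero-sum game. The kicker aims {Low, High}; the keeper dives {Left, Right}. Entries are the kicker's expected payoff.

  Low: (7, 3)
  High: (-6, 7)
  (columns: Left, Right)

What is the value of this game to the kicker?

Row minima: Low → 3, High → -6; maximin = 3.
Column maxima: Left → 7, Right → 7; minimax = 7.
3 ≠ 7, so there is no saddle point; optimal play is mixed.
Let the kicker play Low with probability p. Expected payoff against Left: 7p + (-6)(1−p) = 13p − 6; against Right: 3p + 7(1−p) = −4p + 7.
Setting these equal: 13p − 6 = −4p + 7 ⇒ 17p = 13 ⇒ p = 13/17, and the value is (13)·(13/17) − 6 = 67/17.
For the keeper: with q = P(Left), equating Low's and High's payoffs gives 4q + 3 = −13q + 7 ⇒ q = 4/17.

67/17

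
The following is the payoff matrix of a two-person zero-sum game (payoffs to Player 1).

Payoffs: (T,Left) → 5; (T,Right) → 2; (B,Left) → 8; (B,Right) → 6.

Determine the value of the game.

Row minima: T → 2, B → 6; maximin = 6.
Column maxima: Left → 8, Right → 6; minimax = 6.
Since maximin = minimax = 6, there is a saddle point and the value is 6.

6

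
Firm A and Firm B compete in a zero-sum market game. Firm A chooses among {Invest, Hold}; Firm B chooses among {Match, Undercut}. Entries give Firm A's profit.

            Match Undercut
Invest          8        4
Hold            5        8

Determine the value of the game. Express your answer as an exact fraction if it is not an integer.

Row minima: Invest → 4, Hold → 5; maximin = 5.
Column maxima: Match → 8, Undercut → 8; minimax = 8.
5 ≠ 8, so there is no saddle point; optimal play is mixed.
Let Firm A play Invest with probability p. Expected payoff against Match: 8p + 5(1−p) = 3p + 5; against Undercut: 4p + 8(1−p) = −4p + 8.
Setting these equal: 3p + 5 = −4p + 8 ⇒ 7p = 3 ⇒ p = 3/7, and the value is (3)·(3/7) + 5 = 44/7.
For Firm B: with q = P(Match), equating Invest's and Hold's payoffs gives 4q + 4 = −3q + 8 ⇒ q = 4/7.

44/7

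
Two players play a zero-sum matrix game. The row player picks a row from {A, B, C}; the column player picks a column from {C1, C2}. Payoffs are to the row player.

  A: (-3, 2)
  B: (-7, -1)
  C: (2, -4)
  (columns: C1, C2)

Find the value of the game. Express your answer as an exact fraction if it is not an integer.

Row minima: A → -3, B → -7, C → -4; maximin = -3.
Column maxima: C1 → 2, C2 → 2; minimax = 2.
-3 ≠ 2, so there is no saddle point; optimal play is mixed.
B is strictly dominated by A, so the row player never plays it.
On the remaining 2×2 (A, C vs C1, C2):
Let the row player play A with probability p. Expected payoff against C1: (-3)p + 2(1−p) = −5p + 2; against C2: 2p + (-4)(1−p) = 6p − 4.
Setting these equal: −5p + 2 = 6p − 4 ⇒ −11p = -6 ⇒ p = 6/11, and the value is (-5)·(6/11) + 2 = -8/11.
For the column player: with q = P(C1), equating A's and C's payoffs gives −5q + 2 = 6q − 4 ⇒ q = 6/11.

-8/11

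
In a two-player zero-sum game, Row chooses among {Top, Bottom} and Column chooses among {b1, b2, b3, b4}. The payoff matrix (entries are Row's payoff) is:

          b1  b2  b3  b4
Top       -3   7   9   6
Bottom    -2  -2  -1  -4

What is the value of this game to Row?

-24/11

Row minima: Top → -3, Bottom → -4; maximin = -3.
Column maxima: b1 → -2, b2 → 7, b3 → 9, b4 → 6; minimax = -2.
-3 ≠ -2, so there is no saddle point; optimal play is mixed.
b2 is strictly dominated by b4 (it gives Row strictly more in every row), so Column never plays it.
b3 is strictly dominated by b1 (it gives Row strictly more in every row), so Column never plays it.
On the remaining 2×2 (Top, Bottom vs b1, b4):
Let Row play Top with probability p. Expected payoff against b1: (-3)p + (-2)(1−p) = −p − 2; against b4: 6p + (-4)(1−p) = 10p − 4.
Setting these equal: −p − 2 = 10p − 4 ⇒ −11p = -2 ⇒ p = 2/11, and the value is (-1)·(2/11) − 2 = -24/11.
For Column: with q = P(b1), equating Top's and Bottom's payoffs gives −9q + 6 = 2q − 4 ⇒ q = 10/11.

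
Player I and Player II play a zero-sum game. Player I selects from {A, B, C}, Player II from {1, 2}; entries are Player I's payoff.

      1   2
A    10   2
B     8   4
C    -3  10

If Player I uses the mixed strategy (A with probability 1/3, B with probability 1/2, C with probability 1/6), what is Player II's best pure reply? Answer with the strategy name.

If Player II plays 1, Player I's expected payoff is (1/3)·10 + (1/2)·8 + (1/6)·(-3) = 41/6.
If Player II plays 2, Player I's expected payoff is (1/3)·2 + (1/2)·4 + (1/6)·10 = 13/3.
Player II minimizes Player I's payoff; the smallest is 13/3, so the best response is 2.

2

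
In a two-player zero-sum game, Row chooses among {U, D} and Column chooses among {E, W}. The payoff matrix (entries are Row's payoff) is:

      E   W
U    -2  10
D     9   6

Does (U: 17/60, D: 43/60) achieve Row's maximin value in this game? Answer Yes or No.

Against E this mix gives (17/60)·(-2) + (43/60)·9 = 353/60.
Against W this mix gives (17/60)·10 + (43/60)·6 = 107/15.
Column will play E, holding Row to 353/60. Shifting weight toward the row that does better against E would raise this floor (the equalizing mix achieves 34/5 against both E and W), so the proposed strategy is not optimal.

No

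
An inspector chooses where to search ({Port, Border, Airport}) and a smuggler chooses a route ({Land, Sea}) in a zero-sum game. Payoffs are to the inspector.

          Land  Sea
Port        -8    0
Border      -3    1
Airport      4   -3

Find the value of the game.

-5/11

Row minima: Port → -8, Border → -3, Airport → -3; maximin = -3.
Column maxima: Land → 4, Sea → 1; minimax = 1.
-3 ≠ 1, so there is no saddle point; optimal play is mixed.
Port is strictly dominated by Border, so the inspector never plays it.
On the remaining 2×2 (Border, Airport vs Land, Sea):
Let the inspector play Border with probability p. Expected payoff against Land: (-3)p + 4(1−p) = −7p + 4; against Sea: 1p + (-3)(1−p) = 4p − 3.
Setting these equal: −7p + 4 = 4p − 3 ⇒ −11p = -7 ⇒ p = 7/11, and the value is (-7)·(7/11) + 4 = -5/11.
For the smuggler: with q = P(Land), equating Border's and Airport's payoffs gives −4q + 1 = 7q − 3 ⇒ q = 4/11.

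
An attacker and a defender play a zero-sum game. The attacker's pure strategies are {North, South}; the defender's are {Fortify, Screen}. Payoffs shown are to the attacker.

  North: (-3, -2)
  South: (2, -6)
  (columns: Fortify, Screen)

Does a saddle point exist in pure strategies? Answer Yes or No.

No

Row minima: North → -3, South → -6; maximin = -3.
Column maxima: Fortify → 2, Screen → -2; minimax = -2.
-3 ≠ -2, so no pure-strategy equilibrium exists.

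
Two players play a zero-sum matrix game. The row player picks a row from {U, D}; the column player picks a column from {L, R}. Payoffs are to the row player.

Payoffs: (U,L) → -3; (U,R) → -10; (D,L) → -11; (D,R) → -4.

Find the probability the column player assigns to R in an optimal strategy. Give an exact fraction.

4/7

Row minima: U → -10, D → -11; maximin = -10.
Column maxima: L → -3, R → -4; minimax = -4.
-10 ≠ -4, so there is no saddle point; optimal play is mixed.
Let the row player play U with probability p. Expected payoff against L: (-3)p + (-11)(1−p) = 8p − 11; against R: (-10)p + (-4)(1−p) = −6p − 4.
Setting these equal: 8p − 11 = −6p − 4 ⇒ 14p = 7 ⇒ p = 1/2, and the value is (8)·(1/2) − 11 = -7.
For the column player: with q = P(L), equating U's and D's payoffs gives 7q − 10 = −7q − 4 ⇒ q = 3/7.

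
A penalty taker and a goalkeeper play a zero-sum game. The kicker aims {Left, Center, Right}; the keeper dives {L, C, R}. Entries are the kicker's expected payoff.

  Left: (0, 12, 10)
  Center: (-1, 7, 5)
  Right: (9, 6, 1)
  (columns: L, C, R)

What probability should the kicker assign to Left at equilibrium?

Row minima: Left → 0, Center → -1, Right → 1; maximin = 1.
Column maxima: L → 9, C → 12, R → 10; minimax = 9.
1 ≠ 9, so there is no saddle point; optimal play is mixed.
Center is strictly dominated by Left, so the kicker never plays it.
C is strictly dominated by R (it gives the kicker strictly more in every row), so the keeper never plays it.
On the remaining 2×2 (Left, Right vs L, R):
Let the kicker play Left with probability p. Expected payoff against L: 0p + 9(1−p) = −9p + 9; against R: 10p + 1(1−p) = 9p + 1.
Setting these equal: −9p + 9 = 9p + 1 ⇒ −18p = -8 ⇒ p = 4/9, and the value is (-9)·(4/9) + 9 = 5.
For the keeper: with q = P(L), equating Left's and Right's payoffs gives −10q + 10 = 8q + 1 ⇒ q = 1/2.

4/9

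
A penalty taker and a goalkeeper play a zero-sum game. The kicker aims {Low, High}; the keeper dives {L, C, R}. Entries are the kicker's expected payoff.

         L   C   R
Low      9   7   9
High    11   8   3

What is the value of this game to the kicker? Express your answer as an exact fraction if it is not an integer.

51/7

Row minima: Low → 7, High → 3; maximin = 7.
Column maxima: L → 11, C → 8, R → 9; minimax = 8.
7 ≠ 8, so there is no saddle point; optimal play is mixed.
L is strictly dominated by C (it gives the kicker strictly more in every row), so the keeper never plays it.
On the remaining 2×2 (Low, High vs C, R):
Let the kicker play Low with probability p. Expected payoff against C: 7p + 8(1−p) = −p + 8; against R: 9p + 3(1−p) = 6p + 3.
Setting these equal: −p + 8 = 6p + 3 ⇒ −7p = -5 ⇒ p = 5/7, and the value is (-1)·(5/7) + 8 = 51/7.
For the keeper: with q = P(C), equating Low's and High's payoffs gives −2q + 9 = 5q + 3 ⇒ q = 6/7.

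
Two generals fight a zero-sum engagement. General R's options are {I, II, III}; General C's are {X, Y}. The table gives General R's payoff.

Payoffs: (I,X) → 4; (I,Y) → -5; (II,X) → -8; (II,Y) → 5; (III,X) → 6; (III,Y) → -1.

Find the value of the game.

Row minima: I → -5, II → -8, III → -1; maximin = -1.
Column maxima: X → 6, Y → 5; minimax = 5.
-1 ≠ 5, so there is no saddle point; optimal play is mixed.
I is strictly dominated by III, so General R never plays it.
On the remaining 2×2 (II, III vs X, Y):
Let General R play II with probability p. Expected payoff against X: (-8)p + 6(1−p) = −14p + 6; against Y: 5p + (-1)(1−p) = 6p − 1.
Setting these equal: −14p + 6 = 6p − 1 ⇒ −20p = -7 ⇒ p = 7/20, and the value is (-14)·(7/20) + 6 = 11/10.
For General C: with q = P(X), equating II's and III's payoffs gives −13q + 5 = 7q − 1 ⇒ q = 3/10.

11/10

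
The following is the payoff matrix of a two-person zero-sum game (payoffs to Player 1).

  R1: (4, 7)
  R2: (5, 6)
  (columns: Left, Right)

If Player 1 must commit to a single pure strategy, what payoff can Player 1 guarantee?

5

Row minima: R1 → 4, R2 → 5.
The best of these is 5.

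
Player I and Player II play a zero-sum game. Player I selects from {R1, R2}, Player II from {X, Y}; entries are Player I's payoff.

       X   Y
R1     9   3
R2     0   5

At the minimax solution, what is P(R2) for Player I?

6/11

Row minima: R1 → 3, R2 → 0; maximin = 3.
Column maxima: X → 9, Y → 5; minimax = 5.
3 ≠ 5, so there is no saddle point; optimal play is mixed.
Let Player I play R1 with probability p. Expected payoff against X: 9p + 0(1−p) = 9p; against Y: 3p + 5(1−p) = −2p + 5.
Setting these equal: 9p = −2p + 5 ⇒ 11p = 5 ⇒ p = 5/11, and the value is (9)·(5/11) = 45/11.
For Player II: with q = P(X), equating R1's and R2's payoffs gives 6q + 3 = −5q + 5 ⇒ q = 2/11.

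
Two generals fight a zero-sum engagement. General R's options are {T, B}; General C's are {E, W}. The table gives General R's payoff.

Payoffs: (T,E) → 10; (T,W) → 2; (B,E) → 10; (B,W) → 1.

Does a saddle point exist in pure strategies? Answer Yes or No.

Row minima: T → 2, B → 1; maximin = 2.
Column maxima: E → 10, W → 2; minimax = 2.
maximin = minimax = 2, so a saddle point exists.

Yes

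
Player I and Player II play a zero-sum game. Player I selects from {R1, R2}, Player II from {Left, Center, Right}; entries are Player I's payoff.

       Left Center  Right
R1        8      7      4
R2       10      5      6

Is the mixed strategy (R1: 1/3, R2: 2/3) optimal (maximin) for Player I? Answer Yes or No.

Against Left this mix gives (1/3)·8 + (2/3)·10 = 28/3.
Against Center this mix gives (1/3)·7 + (2/3)·5 = 17/3.
Against Right this mix gives (1/3)·4 + (2/3)·6 = 16/3.
Player II will play Right, holding Player I to 16/3. Shifting weight toward the row that does better against Right would raise this floor (the equalizing mix achieves 11/2 against both Right and Center), so the proposed strategy is not optimal.

No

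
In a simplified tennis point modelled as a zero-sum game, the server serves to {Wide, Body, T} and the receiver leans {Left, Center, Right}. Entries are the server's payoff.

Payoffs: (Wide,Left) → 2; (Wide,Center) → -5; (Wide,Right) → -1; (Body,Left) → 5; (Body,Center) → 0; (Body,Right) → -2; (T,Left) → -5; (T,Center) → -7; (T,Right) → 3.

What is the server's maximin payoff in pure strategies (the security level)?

Row minima: Wide → -5, Body → -2, T → -7.
The best of these is -2.

-2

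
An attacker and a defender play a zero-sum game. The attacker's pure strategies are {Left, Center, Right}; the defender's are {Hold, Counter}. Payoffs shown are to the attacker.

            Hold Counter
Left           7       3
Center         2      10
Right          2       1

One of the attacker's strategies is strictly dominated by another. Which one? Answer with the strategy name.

Right

Left gives a strictly higher payoff than Right against every column: 7 > 2, 3 > 1.
So Right is strictly dominated and the attacker never plays it.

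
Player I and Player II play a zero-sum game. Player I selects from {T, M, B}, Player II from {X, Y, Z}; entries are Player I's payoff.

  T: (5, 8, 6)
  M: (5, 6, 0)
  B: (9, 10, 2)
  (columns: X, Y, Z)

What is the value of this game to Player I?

11/2

Row minima: T → 5, M → 0, B → 2; maximin = 5.
Column maxima: X → 9, Y → 10, Z → 6; minimax = 6.
5 ≠ 6, so there is no saddle point; optimal play is mixed.
M is strictly dominated by B, so Player I never plays it.
Y is strictly dominated by X (it gives Player I strictly more in every row), so Player II never plays it.
On the remaining 2×2 (T, B vs X, Z):
Let Player I play T with probability p. Expected payoff against X: 5p + 9(1−p) = −4p + 9; against Z: 6p + 2(1−p) = 4p + 2.
Setting these equal: −4p + 9 = 4p + 2 ⇒ −8p = -7 ⇒ p = 7/8, and the value is (-4)·(7/8) + 9 = 11/2.
For Player II: with q = P(X), equating T's and B's payoffs gives −q + 6 = 7q + 2 ⇒ q = 1/2.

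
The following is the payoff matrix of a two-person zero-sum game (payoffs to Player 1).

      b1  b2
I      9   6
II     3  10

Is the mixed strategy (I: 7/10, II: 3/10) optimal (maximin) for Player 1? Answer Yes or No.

Yes

Against b1 this mix gives (7/10)·9 + (3/10)·3 = 36/5.
Against b2 this mix gives (7/10)·6 + (3/10)·10 = 36/5.
All of Player 2's active replies (b1, b2) yield 36/5, and no column does worse for Player 1. The mix makes Player 2 indifferent and guarantees 36/5, so it is optimal.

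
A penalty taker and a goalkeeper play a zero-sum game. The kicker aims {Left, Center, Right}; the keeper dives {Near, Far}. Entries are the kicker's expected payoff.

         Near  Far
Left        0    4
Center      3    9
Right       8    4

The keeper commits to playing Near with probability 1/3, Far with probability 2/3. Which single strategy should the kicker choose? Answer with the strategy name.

Expected payoff of Left: (1/3)·0 + (2/3)·4 = 8/3.
Expected payoff of Center: (1/3)·3 + (2/3)·9 = 7.
Expected payoff of Right: (1/3)·8 + (2/3)·4 = 16/3.
The largest is 7, so the kicker's best response is Center.

Center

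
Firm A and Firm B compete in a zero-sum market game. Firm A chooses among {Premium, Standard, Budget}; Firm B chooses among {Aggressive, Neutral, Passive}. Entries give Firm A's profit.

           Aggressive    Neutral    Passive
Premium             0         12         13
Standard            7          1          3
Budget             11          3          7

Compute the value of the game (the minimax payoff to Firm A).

33/5

Row minima: Premium → 0, Standard → 1, Budget → 3; maximin = 3.
Column maxima: Aggressive → 11, Neutral → 12, Passive → 13; minimax = 11.
3 ≠ 11, so there is no saddle point; optimal play is mixed.
Standard is strictly dominated by Budget, so Firm A never plays it.
Passive is strictly dominated by Neutral (it gives Firm A strictly more in every row), so Firm B never plays it.
On the remaining 2×2 (Premium, Budget vs Aggressive, Neutral):
Let Firm A play Premium with probability p. Expected payoff against Aggressive: 0p + 11(1−p) = −11p + 11; against Neutral: 12p + 3(1−p) = 9p + 3.
Setting these equal: −11p + 11 = 9p + 3 ⇒ −20p = -8 ⇒ p = 2/5, and the value is (-11)·(2/5) + 11 = 33/5.
For Firm B: with q = P(Aggressive), equating Premium's and Budget's payoffs gives −12q + 12 = 8q + 3 ⇒ q = 9/20.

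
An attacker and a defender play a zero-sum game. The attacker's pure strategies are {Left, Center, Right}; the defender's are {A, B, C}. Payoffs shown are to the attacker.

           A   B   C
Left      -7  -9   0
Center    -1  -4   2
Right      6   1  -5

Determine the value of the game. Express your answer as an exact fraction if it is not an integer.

-3/2

Row minima: Left → -9, Center → -4, Right → -5; maximin = -4.
Column maxima: A → 6, B → 1, C → 2; minimax = 1.
-4 ≠ 1, so there is no saddle point; optimal play is mixed.
Left is strictly dominated by Center, so the attacker never plays it.
A is strictly dominated by B (it gives the attacker strictly more in every row), so the defender never plays it.
On the remaining 2×2 (Center, Right vs B, C):
Let the attacker play Center with probability p. Expected payoff against B: (-4)p + 1(1−p) = −5p + 1; against C: 2p + (-5)(1−p) = 7p − 5.
Setting these equal: −5p + 1 = 7p − 5 ⇒ −12p = -6 ⇒ p = 1/2, and the value is (-5)·(1/2) + 1 = -3/2.
For the defender: with q = P(B), equating Center's and Right's payoffs gives −6q + 2 = 6q − 5 ⇒ q = 7/12.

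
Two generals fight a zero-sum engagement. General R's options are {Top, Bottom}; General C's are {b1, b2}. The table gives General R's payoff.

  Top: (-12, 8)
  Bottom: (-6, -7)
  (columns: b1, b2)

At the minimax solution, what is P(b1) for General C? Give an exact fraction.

Row minima: Top → -12, Bottom → -7; maximin = -7.
Column maxima: b1 → -6, b2 → 8; minimax = -6.
-7 ≠ -6, so there is no saddle point; optimal play is mixed.
Let General R play Top with probability p. Expected payoff against b1: (-12)p + (-6)(1−p) = −6p − 6; against b2: 8p + (-7)(1−p) = 15p − 7.
Setting these equal: −6p − 6 = 15p − 7 ⇒ −21p = -1 ⇒ p = 1/21, and the value is (-6)·(1/21) − 6 = -44/7.
For General C: with q = P(b1), equating Top's and Bottom's payoffs gives −20q + 8 = q − 7 ⇒ q = 5/7.

5/7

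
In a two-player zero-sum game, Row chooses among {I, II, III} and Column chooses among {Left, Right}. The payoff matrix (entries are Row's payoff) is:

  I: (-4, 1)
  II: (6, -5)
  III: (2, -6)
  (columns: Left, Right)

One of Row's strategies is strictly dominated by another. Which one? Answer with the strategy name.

III

II gives a strictly higher payoff than III against every column: 6 > 2, -5 > -6.
So III is strictly dominated and Row never plays it.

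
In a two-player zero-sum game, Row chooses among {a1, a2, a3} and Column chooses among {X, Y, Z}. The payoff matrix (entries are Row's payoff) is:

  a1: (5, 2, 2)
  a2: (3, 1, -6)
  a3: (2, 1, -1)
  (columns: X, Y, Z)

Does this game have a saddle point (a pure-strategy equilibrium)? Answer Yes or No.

Yes

Row minima: a1 → 2, a2 → -6, a3 → -1; maximin = 2.
Column maxima: X → 5, Y → 2, Z → 2; minimax = 2.
maximin = minimax = 2, so a saddle point exists.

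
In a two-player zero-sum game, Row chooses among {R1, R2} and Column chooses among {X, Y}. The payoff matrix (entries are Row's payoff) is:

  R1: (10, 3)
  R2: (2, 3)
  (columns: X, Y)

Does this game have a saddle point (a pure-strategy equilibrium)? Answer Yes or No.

Yes

Row minima: R1 → 3, R2 → 2; maximin = 3.
Column maxima: X → 10, Y → 3; minimax = 3.
maximin = minimax = 3, so a saddle point exists.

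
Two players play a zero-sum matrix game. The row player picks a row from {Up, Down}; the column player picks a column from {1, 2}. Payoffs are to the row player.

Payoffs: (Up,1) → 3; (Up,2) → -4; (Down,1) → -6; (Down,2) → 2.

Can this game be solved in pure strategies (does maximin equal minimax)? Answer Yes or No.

No

Row minima: Up → -4, Down → -6; maximin = -4.
Column maxima: 1 → 3, 2 → 2; minimax = 2.
-4 ≠ 2, so no pure-strategy equilibrium exists.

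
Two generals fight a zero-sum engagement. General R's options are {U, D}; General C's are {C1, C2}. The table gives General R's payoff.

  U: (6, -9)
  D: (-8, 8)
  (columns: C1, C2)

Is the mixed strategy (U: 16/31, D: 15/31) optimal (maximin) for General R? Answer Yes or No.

Against C1 this mix gives (16/31)·6 + (15/31)·(-8) = -24/31.
Against C2 this mix gives (16/31)·(-9) + (15/31)·8 = -24/31.
All of General C's active replies (C1, C2) yield -24/31, and no column does worse for General R. The mix makes General C indifferent and guarantees -24/31, so it is optimal.

Yes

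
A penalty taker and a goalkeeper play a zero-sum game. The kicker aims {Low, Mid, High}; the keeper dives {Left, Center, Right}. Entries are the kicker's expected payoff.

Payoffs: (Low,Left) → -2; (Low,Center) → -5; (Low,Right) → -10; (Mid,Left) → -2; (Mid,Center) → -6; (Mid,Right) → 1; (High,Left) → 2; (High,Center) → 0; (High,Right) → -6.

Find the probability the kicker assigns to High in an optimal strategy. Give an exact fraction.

7/13

Row minima: Low → -10, Mid → -6, High → -6; maximin = -6.
Column maxima: Left → 2, Center → 0, Right → 1; minimax = 0.
-6 ≠ 0, so there is no saddle point; optimal play is mixed.
Low is strictly dominated by High, so the kicker never plays it.
Left is strictly dominated by Center (it gives the kicker strictly more in every row), so the keeper never plays it.
On the remaining 2×2 (Mid, High vs Center, Right):
Let the kicker play Mid with probability p. Expected payoff against Center: (-6)p + 0(1−p) = −6p; against Right: 1p + (-6)(1−p) = 7p − 6.
Setting these equal: −6p = 7p − 6 ⇒ −13p = -6 ⇒ p = 6/13, and the value is (-6)·(6/13) = -36/13.
For the keeper: with q = P(Center), equating Mid's and High's payoffs gives −7q + 1 = 6q − 6 ⇒ q = 7/13.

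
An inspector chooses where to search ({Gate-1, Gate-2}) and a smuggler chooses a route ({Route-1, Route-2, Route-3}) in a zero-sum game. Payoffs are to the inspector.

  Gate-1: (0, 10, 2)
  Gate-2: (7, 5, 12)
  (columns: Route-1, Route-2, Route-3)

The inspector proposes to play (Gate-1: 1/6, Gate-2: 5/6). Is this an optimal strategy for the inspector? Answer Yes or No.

Against Route-1 this mix gives (1/6)·0 + (5/6)·7 = 35/6.
Against Route-2 this mix gives (1/6)·10 + (5/6)·5 = 35/6.
Against Route-3 this mix gives (1/6)·2 + (5/6)·12 = 31/3.
All of the smuggler's active replies (Route-1, Route-2) yield 35/6, and no column does worse for the inspector. The mix makes the smuggler indifferent and guarantees 35/6, so it is optimal.

Yes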